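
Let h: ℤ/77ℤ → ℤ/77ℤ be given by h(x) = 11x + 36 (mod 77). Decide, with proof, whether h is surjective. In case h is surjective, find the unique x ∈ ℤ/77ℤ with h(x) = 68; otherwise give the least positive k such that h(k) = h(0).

Recall that h is surjective if every y in the codomain equals h(x) for some x in the domain.
Since gcd(11, 77) = 11, we have 11x ≡ 0 (mod 11) for all x, so h(x) ≡ 3 (mod 11).
But 0 ≢ 3 (mod 11), so 0 ∈ ℤ/77ℤ has no preimage. Hence h is not surjective.
Since h is not surjective, we find the least positive k with h(k) = h(0): this means 11k ≡ 0 (mod 77), i.e. 77 ∣ 11k. Since gcd(11, 77) = 11, dividing through by 11 this holds exactly when 7 ∣ k.
The smallest positive such k is 7.

7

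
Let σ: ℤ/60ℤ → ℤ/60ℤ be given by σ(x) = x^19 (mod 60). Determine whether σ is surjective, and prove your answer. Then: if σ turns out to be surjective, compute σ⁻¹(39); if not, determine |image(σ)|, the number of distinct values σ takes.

45

σ(0) = 0^19 = 0.
σ(30): Repeated squaring mod 60: 30^1 ≡ 30, 30^2 ≡ 30² = 900 ≡ 0, 30^4 ≡ 0² = 0, 30^8 ≡ 0² = 0, 30^16 ≡ 0² = 0. Since 19 = 16 + 2 + 1, 30^19 ≡ 0·0·30: 0·0 = 0, then 0·30 = 0. So 30^19 ≡ 0 (mod 60).
So σ(0) = σ(30) = 0 while 0 ≠ 30, therefore σ is not injective.
A non-injective map from the 60-element set ℤ/60ℤ to itself takes at most 59 distinct values, so it cannot be surjective. Thus σ is not surjective.
Since σ is not surjective, we determine |image(σ)|. Computing x^19 mod 60 for each x (by repeated squaring, reducing mod 60 at every step), the values σ(0), σ(1), …, σ(59) are: 0, 1, 8, 27, 4, 5, 36, 43, 32, 9, 40, 11, 48, 37, 44, 15, 16, 53, 12, 19, 20, 21, 28, 47, 24, 25, 56, 3, 52, 29, 0, 31, 8, 57, 4, 35, 36, 13, 32, 39, 40, 41, 48, 7, 44, 45, 16, 23, 12, 49, 20, 51, 28, 17, 24, 55, 56, 33, 52, 59.
The distinct values are {0, 1, 3, 4, 5, 7, 8, 9, 11, 12, 13, 15, 16, 17, 19, 20, 21, 23, 24, 25, 27, 28, 29, 31, 32, 33, 35, 36, 37, 39, 40, 41, 43, 44, 45, 47, 48, 49, 51, 52, 53, 55, 56, 57, 59}; there are 45 of them.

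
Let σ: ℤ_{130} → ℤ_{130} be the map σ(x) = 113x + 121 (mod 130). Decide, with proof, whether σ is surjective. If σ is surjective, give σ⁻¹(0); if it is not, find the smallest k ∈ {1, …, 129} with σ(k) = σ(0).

Since gcd(113, 130) = 1, 113 is invertible modulo 130. Euclid's algorithm: 130 = 1·113 + 17, 113 = 6·17 + 11, 17 = 1·11 + 6, 11 = 1·6 + 5, 6 = 1·5 + 1; back-substituting gives 1 = 107·113 − 93·130, so 113⁻¹ ≡ 107 (mod 130).
Then y ↦ 107(y − 121) is a two-sided inverse to σ, so every y ∈ ℤ_{130} has a preimage.
Thus σ is surjective.
Since σ is surjective, we find σ⁻¹(0): we need 113x ≡ 0 − 121 ≡ 9 (mod 130). Using 113⁻¹ = 107: x ≡ 107·9 = 963 = 7·130 + 53, so x = 53.
Check: σ(53) = 113·53 + 121 = 6110 = 47·130 + 0 ≡ 0 (mod 130).

53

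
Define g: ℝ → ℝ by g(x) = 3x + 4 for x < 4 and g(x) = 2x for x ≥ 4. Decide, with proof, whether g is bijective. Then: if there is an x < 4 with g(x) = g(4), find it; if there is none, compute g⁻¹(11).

4/3

Both pieces are strictly increasing (slopes 3 and 2), so each is injective on its own interval.
The left piece maps (−∞, 4) onto (−∞, 16); the right piece maps [4, ∞) onto [8, ∞).
These images overlap. In particular g(4) = 8 (right piece), and solving 3x + 4 = 8 on the left piece gives x = 4/3 < 4.
So g(4/3) = g(4) with 4/3 ≠ 4, and g is not injective, hence not bijective. This x = 4/3 is the requested value below 4.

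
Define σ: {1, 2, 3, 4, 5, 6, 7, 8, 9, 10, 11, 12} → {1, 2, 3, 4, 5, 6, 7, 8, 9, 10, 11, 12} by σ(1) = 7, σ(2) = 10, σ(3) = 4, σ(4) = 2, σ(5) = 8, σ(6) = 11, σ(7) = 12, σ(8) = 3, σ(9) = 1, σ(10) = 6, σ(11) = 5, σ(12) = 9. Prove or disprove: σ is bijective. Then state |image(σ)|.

12

The values 7, 10, 4, 2, 8, 11, 12, 3, 1, 6, 5, 9 are a permutation of {1, 2, 3, 4, 5, 6, 7, 8, 9, 10, 11, 12}: each element appears exactly once.
So σ is injective and surjective, hence bijective.
The image of σ is {1, 2, 3, 4, 5, 6, 7, 8, 9, 10, 11, 12}, which has 12 elements.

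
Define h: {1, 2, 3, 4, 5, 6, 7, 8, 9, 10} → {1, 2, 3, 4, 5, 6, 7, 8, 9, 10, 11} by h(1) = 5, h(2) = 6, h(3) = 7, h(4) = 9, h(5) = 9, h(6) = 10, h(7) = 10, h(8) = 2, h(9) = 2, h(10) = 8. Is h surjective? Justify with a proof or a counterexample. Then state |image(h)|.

7

No element maps to 1, so h is not surjective.
The image of h is {2, 5, 6, 7, 8, 9, 10}, which has 7 elements.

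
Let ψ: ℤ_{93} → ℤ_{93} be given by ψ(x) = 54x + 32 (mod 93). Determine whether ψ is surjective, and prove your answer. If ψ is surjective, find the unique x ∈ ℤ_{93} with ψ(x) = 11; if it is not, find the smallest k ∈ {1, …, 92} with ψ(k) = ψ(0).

Since gcd(54, 93) = 3, we have 54x ≡ 0 (mod 3) for all x, so ψ(x) ≡ 2 (mod 3).
But 0 ≢ 2 (mod 3), so 0 ∈ ℤ_{93} has no preimage. Thus ψ is not surjective.
Since ψ is not surjective, we find the least positive k with ψ(k) = ψ(0): this means 54k ≡ 0 (mod 93), i.e. 93 ∣ 54k. Since gcd(54, 93) = 3, dividing through by 3 this holds exactly when 31 ∣ 18k, and as gcd(18, 31) = 1, exactly when 31 ∣ k.
The smallest positive such k is 31.

31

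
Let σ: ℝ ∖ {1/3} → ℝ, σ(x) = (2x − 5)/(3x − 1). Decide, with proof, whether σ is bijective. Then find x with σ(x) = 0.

5/2

If σ(x) = 2/3, cross-multiplying gives 3(2x − 5) = 2(3x − 1), which simplifies to −15 = −2 — false.  So 2/3 has no preimage and σ is not surjective.
So σ is not bijective.
Solving σ(x) = 0: cross-multiplying gives 2x − 5 = 0(3x − 1), which rearranges to 2x = 5, so x = 5/2.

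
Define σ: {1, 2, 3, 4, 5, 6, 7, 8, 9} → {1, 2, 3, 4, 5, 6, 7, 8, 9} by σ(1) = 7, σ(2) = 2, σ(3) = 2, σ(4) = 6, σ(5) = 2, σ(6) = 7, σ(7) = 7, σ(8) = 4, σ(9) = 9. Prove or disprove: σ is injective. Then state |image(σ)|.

σ(2) = 2 = σ(3) with 2 ≠ 3, so σ is not injective.
The image of σ is {2, 4, 6, 7, 9}, which has 5 elements.

5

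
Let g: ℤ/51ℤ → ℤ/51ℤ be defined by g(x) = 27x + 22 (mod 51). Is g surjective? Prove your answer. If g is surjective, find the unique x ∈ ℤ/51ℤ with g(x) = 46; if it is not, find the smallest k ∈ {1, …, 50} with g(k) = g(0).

Recall that surjectivity means every element of the codomain has a preimage under g.
Since gcd(27, 51) = 3, we have 27x ≡ 0 (mod 3) for all x, so g(x) ≡ 1 (mod 3).
But 0 ≢ 1 (mod 3), so 0 ∈ ℤ/51ℤ has no preimage. Thus g is not surjective.
Since g is not surjective, we find the least positive k with g(k) = g(0): this means 27k ≡ 0 (mod 51), i.e. 51 ∣ 27k. Since gcd(27, 51) = 3, dividing through by 3 this holds exactly when 17 ∣ 9k, and as gcd(9, 17) = 1, exactly when 17 ∣ k.
The smallest positive such k is 17.

17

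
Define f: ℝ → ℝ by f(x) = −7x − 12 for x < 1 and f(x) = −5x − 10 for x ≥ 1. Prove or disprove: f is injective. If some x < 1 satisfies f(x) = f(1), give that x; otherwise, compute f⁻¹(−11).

Both pieces are strictly decreasing (slopes −7 and −5), so each is injective on its own interval.
The left piece maps (−∞, 1) onto (−19, ∞); the right piece maps [1, ∞) onto (−∞, −15].
These images overlap. In particular f(1) = −15 (right piece), and solving −7x − 12 = −15 on the left piece gives x = 3/7 < 1.
So f(3/7) = f(1) with 3/7 ≠ 1, and f is not injective. This x = 3/7 is the requested value below 1.

3/7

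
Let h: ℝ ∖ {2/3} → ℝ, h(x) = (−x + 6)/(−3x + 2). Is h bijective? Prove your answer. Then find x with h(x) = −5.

1

If h(x) = 1/3, cross-multiplying gives −3(−x + 6) = −1(−3x + 2), which simplifies to −18 = −2 — false.  So 1/3 has no preimage and h is not surjective.
So h is not bijective.
Solving h(x) = −5: cross-multiplying gives −x + 6 = −5(−3x + 2), which rearranges to −16x = −16, so x = 1.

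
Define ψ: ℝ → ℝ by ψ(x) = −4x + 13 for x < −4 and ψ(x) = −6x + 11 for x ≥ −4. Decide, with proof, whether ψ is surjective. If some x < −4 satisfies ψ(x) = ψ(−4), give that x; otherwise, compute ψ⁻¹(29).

-11/2

Both pieces are strictly decreasing (slopes −4 and −6), so each is injective on its own interval.
The left piece maps (−∞, −4) onto (29, ∞); the right piece maps [−4, ∞) onto (−∞, 35].
The union (29, ∞) ∪ (−∞, 35] covers ℝ, so ψ is surjective.
For the follow-up: the images overlap, so an x < −4 with ψ(x) = ψ(−4) exists. ψ(−4) = 35; solving −4x + 13 = 35 for x < −4 gives x = (35 − 13)/(−4) = −11/2.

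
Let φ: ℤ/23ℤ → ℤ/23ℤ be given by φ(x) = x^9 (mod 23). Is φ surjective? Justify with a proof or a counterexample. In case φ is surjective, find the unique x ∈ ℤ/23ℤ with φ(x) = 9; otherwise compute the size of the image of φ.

Since 23 is prime, the nonzero elements of ℤ/23ℤ form a cyclic group of order 22.
As gcd(9, 22) = 1, raising to the 9th power is a bijection on this group: if a^9 ≡ b^9 then (ab^{−1})^9 = 1, and the only element of order dividing gcd(9, 22) = 1 is 1, so a = b.
With φ(0) = 0 this makes φ injective on all of ℤ/23ℤ, hence bijective (finite equal-size domain and codomain). In particular φ is surjective.
Since φ is surjective, we find the preimage of 9. The inverse of x ↦ x^9 on (ℤ/23ℤ)^× is x ↦ x^5, because 9·5 = 45 = 2·22 + 1 ≡ 1 (mod 22) and x^{22} = 1 for x ≠ 0 (Fermat). So φ⁻¹(9) = 9^5 mod 23.
Repeated squaring mod 23: 9^1 ≡ 9, 9^2 ≡ 9² = 81 ≡ 12, 9^4 ≡ 12² = 144 ≡ 6. Since 5 = 4 + 1, 9^5 ≡ 6·9: 6·9 = 54 ≡ 8. So 9^5 ≡ 8 (mod 23).
Hence φ⁻¹(9) = 8.

8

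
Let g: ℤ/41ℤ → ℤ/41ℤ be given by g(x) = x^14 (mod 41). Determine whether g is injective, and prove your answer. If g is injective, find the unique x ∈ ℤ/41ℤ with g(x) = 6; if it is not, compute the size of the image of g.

21

g(20): Repeated squaring mod 41: 20^1 ≡ 20, 20^2 ≡ 20² = 400 ≡ 31, 20^4 ≡ 31² = 961 ≡ 18, 20^8 ≡ 18² = 324 ≡ 37. Since 14 = 8 + 4 + 2, 20^14 ≡ 37·18·31: 37·18 = 666 ≡ 10, then 10·31 = 310 ≡ 23. So 20^14 ≡ 23 (mod 41).
g(21): Repeated squaring mod 41: 21^1 ≡ 21, 21^2 ≡ 21² = 441 ≡ 31, 21^4 ≡ 31² = 961 ≡ 18, 21^8 ≡ 18² = 324 ≡ 37. Since 14 = 8 + 4 + 2, 21^14 ≡ 37·18·31: 37·18 = 666 ≡ 10, then 10·31 = 310 ≡ 23. So 21^14 ≡ 23 (mod 41).
So g(20) = g(21) = 23 while 20 ≠ 21, so g is not injective.
Since g is not injective, we determine |image(g)|. Computing x^14 mod 41 for each x (by repeated squaring, reducing mod 41 at every step), the values g(0), g(1), …, g(40) are: 0, 1, 25, 32, 10, 31, 21, 2, 4, 40, 37, 36, 33, 20, 9, 8, 18, 5, 16, 39, 23, 23, 39, 16, 5, 18, 8, 9, 20, 33, 36, 37, 40, 4, 2, 21, 31, 10, 32, 25, 1.
The distinct values are {0, 1, 2, 4, 5, 8, 9, 10, 16, 18, 20, 21, 23, 25, 31, 32, 33, 36, 37, 39, 40}; there are 21 of them.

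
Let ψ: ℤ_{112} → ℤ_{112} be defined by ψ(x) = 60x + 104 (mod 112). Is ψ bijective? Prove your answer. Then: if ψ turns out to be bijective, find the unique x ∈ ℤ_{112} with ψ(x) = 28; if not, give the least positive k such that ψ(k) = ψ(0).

We have gcd(60, 112) = 4 > 1. Taking a = 0 and b = 28: ψ(0) = 104 and ψ(28) = 60·28 + 104 = 1784 ≡ 104 (mod 112).
So ψ(0) = ψ(28) while 0 ≠ 28, hence ψ is not injective, hence not bijective.
Since ψ is not bijective, we find the least positive k with ψ(k) = ψ(0): this means 60k ≡ 0 (mod 112), i.e. 112 ∣ 60k. Since gcd(60, 112) = 4, dividing through by 4 this holds exactly when 28 ∣ 15k, and as gcd(15, 28) = 1, exactly when 28 ∣ k.
The smallest positive such k is 28.

28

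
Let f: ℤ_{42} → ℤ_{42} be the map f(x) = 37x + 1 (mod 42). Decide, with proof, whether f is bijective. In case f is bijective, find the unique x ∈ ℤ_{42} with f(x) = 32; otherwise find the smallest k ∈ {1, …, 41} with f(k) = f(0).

19

If f(x_1) = f(x_2), then 37x_1 ≡ 37x_2 (mod 42). Because gcd(37, 42) = 1, we may cancel 37 to get x_1 ≡ x_2 (mod 42).
We now compute 37⁻¹ mod 42 explicitly. Euclid's algorithm: 42 = 1·37 + 5, 37 = 7·5 + 2, 5 = 2·2 + 1; back-substituting gives 1 = 25·37 − 22·42, so 37⁻¹ ≡ 25 (mod 42).
Then y ↦ 25(y − 1) is a two-sided inverse to f, so every y ∈ ℤ_{42} has a preimage.
Therefore f is bijective.
Since f is bijective, we find f⁻¹(32): we need 37x ≡ 32 − 1 ≡ 31 (mod 42). Using 37⁻¹ = 25: x ≡ 25·31 = 775 = 18·42 + 19, so x = 19.
Check: f(19) = 37·19 + 1 = 704 = 16·42 + 32 ≡ 32 (mod 42).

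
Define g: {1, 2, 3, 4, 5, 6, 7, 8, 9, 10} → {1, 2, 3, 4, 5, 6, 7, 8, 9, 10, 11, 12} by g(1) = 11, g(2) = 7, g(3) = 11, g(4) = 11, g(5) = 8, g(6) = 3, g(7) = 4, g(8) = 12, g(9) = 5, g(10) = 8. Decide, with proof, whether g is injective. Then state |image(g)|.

7

g(1) = 11 = g(3) with 1 ≠ 3, so g is not injective.
The image of g is {3, 4, 5, 7, 8, 11, 12}, which has 7 elements.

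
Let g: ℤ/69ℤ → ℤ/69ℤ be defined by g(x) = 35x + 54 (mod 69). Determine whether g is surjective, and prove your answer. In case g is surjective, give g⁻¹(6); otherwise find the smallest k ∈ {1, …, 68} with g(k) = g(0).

Recall: g is surjective if every y in the codomain equals g(x) for some x in the domain.
Since gcd(35, 69) = 1, 35 is invertible modulo 69. Euclid's algorithm: 69 = 1·35 + 34, 35 = 1·34 + 1; back-substituting gives 1 = 2·35 − 1·69, so 35⁻¹ ≡ 2 (mod 69).
Then y ↦ 2(y − 54) is a two-sided inverse to g, so every y ∈ ℤ/69ℤ has a preimage.
Therefore g is surjective.
Since g is surjective, we compute g⁻¹(6): solve 35x + 54 ≡ 6 (mod 69), i.e. 35x ≡ 21 (mod 69).
Multiplying by 35⁻¹ = 2 gives x ≡ 2·21 = 42 ≡ 42 (mod 69).
Check: g(42) = 35·42 + 54 = 1524 = 22·69 + 6 ≡ 6 (mod 69).

42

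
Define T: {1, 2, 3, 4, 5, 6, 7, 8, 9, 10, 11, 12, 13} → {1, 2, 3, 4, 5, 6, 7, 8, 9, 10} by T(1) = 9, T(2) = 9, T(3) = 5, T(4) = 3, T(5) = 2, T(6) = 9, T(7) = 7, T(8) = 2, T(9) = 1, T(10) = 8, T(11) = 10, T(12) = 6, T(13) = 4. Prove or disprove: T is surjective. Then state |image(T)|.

Every element of the codomain has a preimage: 1 = T(9), 2 = T(5), 3 = T(4), 4 = T(13), 5 = T(3), 6 = T(12), 7 = T(7), 8 = T(10), 9 = T(1), 10 = T(11).
Thus T is surjective.
The image of T is {1, 2, 3, 4, 5, 6, 7, 8, 9, 10}, which has 10 elements.

10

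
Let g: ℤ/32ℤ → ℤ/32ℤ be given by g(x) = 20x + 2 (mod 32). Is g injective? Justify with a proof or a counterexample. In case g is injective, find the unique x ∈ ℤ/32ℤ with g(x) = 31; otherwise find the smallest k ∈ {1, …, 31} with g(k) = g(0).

8

We have gcd(20, 32) = 4 > 1. Taking u = 0 and v = 8: g(0) = 2 and g(8) = 20·8 + 2 = 162 ≡ 2 (mod 32).
So g(0) = g(8) while 0 ≠ 8, hence g is not injective.
Since g is not injective, we find the least positive k with g(k) = g(0): this means 20k ≡ 0 (mod 32), i.e. 32 ∣ 20k. Since gcd(20, 32) = 4, dividing through by 4 this holds exactly when 8 ∣ 5k, and as gcd(5, 8) = 1, exactly when 8 ∣ k.
The smallest positive such k is 8.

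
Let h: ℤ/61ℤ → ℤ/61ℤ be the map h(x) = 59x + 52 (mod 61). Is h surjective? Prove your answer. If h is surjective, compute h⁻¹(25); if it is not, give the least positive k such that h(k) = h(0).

Since gcd(59, 61) = 1, 59 is invertible modulo 61. Euclid's algorithm: 61 = 1·59 + 2, 59 = 29·2 + 1; back-substituting gives 1 = 30·59 − 29·61, so 59⁻¹ ≡ 30 (mod 61).
For any y ∈ ℤ/61ℤ, x = 30(y − 52) mod 61 satisfies h(x) = 59·30(y − 52) + 52 ≡ y (since 59·30 ≡ 1 mod 61). So every y has a preimage.
Therefore h is surjective.
Since h is surjective, we compute h⁻¹(25): solve 59x + 52 ≡ 25 (mod 61), i.e. 59x ≡ 34 (mod 61).
Multiplying by 59⁻¹ = 30 gives x ≡ 30·34 = 1020 = 16·61 + 44 ≡ 44 (mod 61).
Check: h(44) = 59·44 + 52 = 2648 = 43·61 + 25 ≡ 25 (mod 61).

44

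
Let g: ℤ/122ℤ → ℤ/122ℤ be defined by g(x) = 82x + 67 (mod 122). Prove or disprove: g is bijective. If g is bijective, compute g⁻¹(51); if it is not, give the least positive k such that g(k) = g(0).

Recall that g is injective when g(a) = g(b) forces a = b.
We have gcd(82, 122) = 2 > 1. Taking a = 0 and b = 61: g(0) = 67 and g(61) = 82·61 + 67 = 5069 ≡ 67 (mod 122).
So g(0) = g(61) while 0 ≠ 61, thus g is not injective, hence not bijective.
Since g is not bijective, we find the least positive k with g(k) = g(0): this means 82k ≡ 0 (mod 122), i.e. 122 ∣ 82k. Since gcd(82, 122) = 2, dividing through by 2 this holds exactly when 61 ∣ 41k, and as gcd(41, 61) = 1, exactly when 61 ∣ k.
The smallest positive such k is 61.

61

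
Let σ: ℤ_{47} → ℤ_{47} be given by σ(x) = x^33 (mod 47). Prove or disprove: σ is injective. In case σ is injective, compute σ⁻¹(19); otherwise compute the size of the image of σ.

30

Since 47 is prime, the nonzero elements of ℤ_{47} form a cyclic group of order 46.
As gcd(33, 46) = 1, raising to the 33rd power is a bijection on this group: if a^33 ≡ b^33 then (ab^{−1})^33 = 1, and the only element of order dividing gcd(33, 46) = 1 is 1, so a = b.
With σ(0) = 0 this makes σ injective on all of ℤ_{47}, hence bijective (finite equal-size domain and codomain). In particular σ is injective.
Since σ is injective, we find the preimage of 19. The inverse of x ↦ x^33 on (ℤ_{47})^× is x ↦ x^7, because 33·7 = 231 = 5·46 + 1 ≡ 1 (mod 46) and x^{46} = 1 for x ≠ 0 (Fermat). So σ⁻¹(19) = 19^7 mod 47.
Repeated squaring mod 47: 19^1 ≡ 19, 19^2 ≡ 19² = 361 ≡ 32, 19^4 ≡ 32² = 1024 ≡ 37. Since 7 = 4 + 2 + 1, 19^7 ≡ 37·32·19: 37·32 = 1184 ≡ 9, then 9·19 = 171 ≡ 30. So 19^7 ≡ 30 (mod 47).
Hence σ⁻¹(19) = 30.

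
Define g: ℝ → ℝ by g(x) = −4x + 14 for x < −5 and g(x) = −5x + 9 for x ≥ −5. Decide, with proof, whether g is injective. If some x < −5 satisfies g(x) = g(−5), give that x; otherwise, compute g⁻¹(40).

Both pieces are strictly decreasing (slopes −4 and −5), so each is injective on its own interval.
The left piece maps (−∞, −5) onto (34, ∞); the right piece maps [−5, ∞) onto (−∞, 34].
These images are disjoint, so no value is attained by both pieces. Thus g is injective.
Because the two images are disjoint, no x < −5 has g(x) = g(−5), so we compute g⁻¹(40): 40 lies in (34, ∞), so solve −4x + 14 = 40: x = (40 − 14)/(−4) = −13/2.

-13/2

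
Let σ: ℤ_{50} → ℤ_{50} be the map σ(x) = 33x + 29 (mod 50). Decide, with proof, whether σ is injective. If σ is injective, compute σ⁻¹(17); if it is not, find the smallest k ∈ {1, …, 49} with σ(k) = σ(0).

36

Suppose σ(u) = σ(v) in ℤ_{50}. Then 33u + 29 ≡ 33v + 29 (mod 50), so 33(u − v) ≡ 0 (mod 50).
Since gcd(33, 50) = 1, 33 is invertible modulo 50, hence u − v ≡ 0 (mod 50), i.e. u = v.
Hence σ is injective.
We now compute 33⁻¹ mod 50 explicitly. Euclid's algorithm: 50 = 1·33 + 17, 33 = 1·17 + 16, 17 = 1·16 + 1; back-substituting gives 1 = 47·33 − 31·50, so 33⁻¹ ≡ 47 (mod 50).
Since σ is injective, we find σ⁻¹(17): we need 33x ≡ 17 − 29 ≡ 38 (mod 50). Using 33⁻¹ = 47: x ≡ 47·38 = 1786 = 35·50 + 36, so x = 36.
Check: σ(36) = 33·36 + 29 = 1217 = 24·50 + 17 ≡ 17 (mod 50).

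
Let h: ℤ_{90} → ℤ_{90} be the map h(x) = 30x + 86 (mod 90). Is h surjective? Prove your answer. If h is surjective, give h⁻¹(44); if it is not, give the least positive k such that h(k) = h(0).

3

Since gcd(30, 90) = 30, we have 30x ≡ 0 (mod 30) for all x, so h(x) ≡ 26 (mod 30).
But 0 ≢ 26 (mod 30), so 0 ∈ ℤ_{90} has no preimage. So h is not surjective.
Since h is not surjective, we find the least positive k with h(k) = h(0): this means 30k ≡ 0 (mod 90), i.e. 90 ∣ 30k. Since gcd(30, 90) = 30, dividing through by 30 this holds exactly when 3 ∣ k.
The smallest positive such k is 3.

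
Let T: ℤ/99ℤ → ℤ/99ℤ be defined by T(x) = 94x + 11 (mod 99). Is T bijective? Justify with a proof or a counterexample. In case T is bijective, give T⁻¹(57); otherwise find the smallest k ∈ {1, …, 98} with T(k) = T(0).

70

Suppose T(s) = T(t) in ℤ/99ℤ. Then 94s + 11 ≡ 94t + 11 (mod 99), therefore 94(s − t) ≡ 0 (mod 99).
Since gcd(94, 99) = 1, 94 is invertible modulo 99, thus s − t ≡ 0 (mod 99), i.e. s = t.
We now compute 94⁻¹ mod 99 explicitly. Euclid's algorithm: 99 = 1·94 + 5, 94 = 18·5 + 4, 5 = 1·4 + 1; back-substituting gives 1 = 79·94 − 75·99, so 94⁻¹ ≡ 79 (mod 99).
Then y ↦ 79(y − 11) is a two-sided inverse to T, so every y ∈ ℤ/99ℤ has a preimage.
Thus T is bijective.
Since T is bijective, we compute T⁻¹(57): solve 94x + 11 ≡ 57 (mod 99), i.e. 94x ≡ 46 (mod 99).
Multiplying by 94⁻¹ = 79 gives x ≡ 79·46 = 3634 = 36·99 + 70 ≡ 70 (mod 99).
Check: T(70) = 94·70 + 11 = 6591 = 66·99 + 57 ≡ 57 (mod 99).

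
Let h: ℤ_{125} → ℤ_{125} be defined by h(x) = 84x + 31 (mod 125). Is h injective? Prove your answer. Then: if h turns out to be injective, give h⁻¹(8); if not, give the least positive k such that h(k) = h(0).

28

Suppose h(x_1) = h(x_2) in ℤ_{125}. Then 84x_1 + 31 ≡ 84x_2 + 31 (mod 125), hence 84(x_1 − x_2) ≡ 0 (mod 125).
Since gcd(84, 125) = 1, 84 is invertible modulo 125, thus x_1 − x_2 ≡ 0 (mod 125), i.e. x_1 = x_2.
So h is injective.
We now compute 84⁻¹ mod 125 explicitly. Euclid's algorithm: 125 = 1·84 + 41, 84 = 2·41 + 2, 41 = 20·2 + 1; back-substituting gives 1 = 64·84 − 43·125, so 84⁻¹ ≡ 64 (mod 125).
Since h is injective, we find h⁻¹(8): we need 84x ≡ 8 − 31 ≡ 102 (mod 125). Using 84⁻¹ = 64: x ≡ 64·102 = 6528 = 52·125 + 28, so x = 28.
Check: h(28) = 84·28 + 31 = 2383 = 19·125 + 8 ≡ 8 (mod 125).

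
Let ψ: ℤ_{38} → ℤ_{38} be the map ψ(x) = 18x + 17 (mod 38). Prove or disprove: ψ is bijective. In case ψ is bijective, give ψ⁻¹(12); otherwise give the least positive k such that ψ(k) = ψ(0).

19

We have gcd(18, 38) = 2 > 1. Taking x_1 = 0 and x_2 = 19: ψ(0) = 17 and ψ(19) = 18·19 + 17 = 359 ≡ 17 (mod 38).
So ψ(0) = ψ(19) while 0 ≠ 19, therefore ψ is not injective, hence not bijective.
Since ψ is not bijective, we find the least positive k with ψ(k) = ψ(0): this means 18k ≡ 0 (mod 38), i.e. 38 ∣ 18k. Since gcd(18, 38) = 2, dividing through by 2 this holds exactly when 19 ∣ 9k, and as gcd(9, 19) = 1, exactly when 19 ∣ k.
The smallest positive such k is 19.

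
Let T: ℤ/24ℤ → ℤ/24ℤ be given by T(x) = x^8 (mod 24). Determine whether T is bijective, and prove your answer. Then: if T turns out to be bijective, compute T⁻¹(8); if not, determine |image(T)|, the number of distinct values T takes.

4

T(2): Repeated squaring mod 24: 2^1 ≡ 2, 2^2 ≡ 2² = 4, 2^4 ≡ 4² = 16, 2^8 ≡ 16² = 256 ≡ 16. So 2^8 ≡ 16 (mod 24).
T(4): Repeated squaring mod 24: 4^1 ≡ 4, 4^2 ≡ 4² = 16, 4^4 ≡ 16² = 256 ≡ 16, 4^8 ≡ 16² = 256 ≡ 16. So 4^8 ≡ 16 (mod 24).
So T(2) = T(4) = 16 while 2 ≠ 4, so T is not injective, hence not bijective.
Since T is not bijective, we determine |image(T)|. Computing x^8 mod 24 for each x (by repeated squaring, reducing mod 24 at every step), the values T(0), T(1), …, T(23) are: 0, 1, 16, 9, 16, 1, 0, 1, 16, 9, 16, 1, 0, 1, 16, 9, 16, 1, 0, 1, 16, 9, 16, 1.
The distinct values are {0, 1, 9, 16}; there are 4 of them.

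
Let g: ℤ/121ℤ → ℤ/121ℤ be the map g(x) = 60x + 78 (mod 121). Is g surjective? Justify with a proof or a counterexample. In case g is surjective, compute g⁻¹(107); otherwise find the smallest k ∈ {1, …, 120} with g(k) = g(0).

63

Since gcd(60, 121) = 1, 60 is invertible modulo 121. Euclid's algorithm: 121 = 2·60 + 1; back-substituting gives 1 = 119·60 − 59·121, so 60⁻¹ ≡ 119 (mod 121).
Then y ↦ 119(y − 78) is a two-sided inverse to g, so every y ∈ ℤ/121ℤ has a preimage.
Hence g is surjective.
Since g is surjective, we compute g⁻¹(107): solve 60x + 78 ≡ 107 (mod 121), i.e. 60x ≡ 29 (mod 121).
Multiplying by 60⁻¹ = 119 gives x ≡ 119·29 = 3451 = 28·121 + 63 ≡ 63 (mod 121).
Check: g(63) = 60·63 + 78 = 3858 = 31·121 + 107 ≡ 107 (mod 121).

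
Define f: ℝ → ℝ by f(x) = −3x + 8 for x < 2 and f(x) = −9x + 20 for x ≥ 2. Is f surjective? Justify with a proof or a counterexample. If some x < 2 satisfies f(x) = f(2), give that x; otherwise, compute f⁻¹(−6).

Both pieces are strictly decreasing (slopes −3 and −9), so each is injective on its own interval.
The left piece maps (−∞, 2) onto (2, ∞); the right piece maps [2, ∞) onto (−∞, 2].
These images together cover ℝ, so f is surjective.
Because the two images are disjoint, no x < 2 has f(x) = f(2), so we compute f⁻¹(−6): −6 lies in (−∞, 2], so solve −9x + 20 = −6: x = (−6 − 20)/(−9) = 26/9.

26/9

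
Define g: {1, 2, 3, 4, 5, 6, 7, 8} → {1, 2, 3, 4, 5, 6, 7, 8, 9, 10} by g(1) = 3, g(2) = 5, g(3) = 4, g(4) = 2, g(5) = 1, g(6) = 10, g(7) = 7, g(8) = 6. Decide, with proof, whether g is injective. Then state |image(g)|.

8

The values g(1), …, g(8) are 3, 5, 4, 2, 1, 10, 7, 6 — all distinct.
So g(a) = g(b) only when a = b, and g is injective.
The image of g is {1, 2, 3, 4, 5, 6, 7, 10}, which has 8 elements.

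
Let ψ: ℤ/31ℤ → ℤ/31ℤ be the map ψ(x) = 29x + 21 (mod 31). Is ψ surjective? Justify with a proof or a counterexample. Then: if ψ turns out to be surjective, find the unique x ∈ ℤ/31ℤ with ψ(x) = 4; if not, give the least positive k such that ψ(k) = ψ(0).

24

By definition, ψ is surjective if every y in the codomain equals ψ(x) for some x in the domain.
Since gcd(29, 31) = 1, 29 is invertible modulo 31. Euclid's algorithm: 31 = 1·29 + 2, 29 = 14·2 + 1; back-substituting gives 1 = 15·29 − 14·31, so 29⁻¹ ≡ 15 (mod 31).
For any y ∈ ℤ/31ℤ, x = 15(y − 21) mod 31 satisfies ψ(x) = 29·15(y − 21) + 21 ≡ y (since 29·15 ≡ 1 mod 31). So every y has a preimage.
Thus ψ is surjective.
Since ψ is surjective, we compute ψ⁻¹(4): solve 29x + 21 ≡ 4 (mod 31), i.e. 29x ≡ 14 (mod 31).
Multiplying by 29⁻¹ = 15 gives x ≡ 15·14 = 210 = 6·31 + 24 ≡ 24 (mod 31).
Check: ψ(24) = 29·24 + 21 = 717 = 23·31 + 4 ≡ 4 (mod 31).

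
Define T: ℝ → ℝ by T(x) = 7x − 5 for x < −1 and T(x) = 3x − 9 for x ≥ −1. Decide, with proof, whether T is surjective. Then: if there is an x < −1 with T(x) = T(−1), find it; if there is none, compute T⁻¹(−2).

7/3

Both pieces are strictly increasing (slopes 7 and 3), so each is injective on its own interval.
The left piece maps (−∞, −1) onto (−∞, −12); the right piece maps [−1, ∞) onto [−12, ∞).
These images together cover ℝ, so T is surjective.
Because the two images are disjoint, no x < −1 has T(x) = T(−1), so we compute T⁻¹(−2): −2 lies in [−12, ∞), so solve 3x − 9 = −2: x = (−2 + 9)/3 = 7/3.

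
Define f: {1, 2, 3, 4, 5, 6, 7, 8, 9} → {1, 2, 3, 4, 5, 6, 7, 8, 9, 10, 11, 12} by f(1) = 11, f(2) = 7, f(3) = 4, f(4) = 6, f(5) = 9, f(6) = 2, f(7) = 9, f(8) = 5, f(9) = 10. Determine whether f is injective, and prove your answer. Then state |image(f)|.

8

f(5) = 9 = f(7) with 5 ≠ 7, so f is not injective.
The image of f is {2, 4, 5, 6, 7, 9, 10, 11}, which has 8 elements.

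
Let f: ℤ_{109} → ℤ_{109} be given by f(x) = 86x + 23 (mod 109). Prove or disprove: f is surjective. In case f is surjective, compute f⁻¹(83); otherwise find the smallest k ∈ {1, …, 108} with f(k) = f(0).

Since gcd(86, 109) = 1, 86 is invertible modulo 109. Euclid's algorithm: 109 = 1·86 + 23, 86 = 3·23 + 17, 23 = 1·17 + 6, 17 = 2·6 + 5, 6 = 1·5 + 1; back-substituting gives 1 = 90·86 − 71·109, so 86⁻¹ ≡ 90 (mod 109).
Then y ↦ 90(y − 23) is a two-sided inverse to f, so every y ∈ ℤ_{109} has a preimage.
Therefore f is surjective.
Since f is surjective, we compute f⁻¹(83): solve 86x + 23 ≡ 83 (mod 109), i.e. 86x ≡ 60 (mod 109).
Multiplying by 86⁻¹ = 90 gives x ≡ 90·60 = 5400 = 49·109 + 59 ≡ 59 (mod 109).
Check: f(59) = 86·59 + 23 = 5097 = 46·109 + 83 ≡ 83 (mod 109).

59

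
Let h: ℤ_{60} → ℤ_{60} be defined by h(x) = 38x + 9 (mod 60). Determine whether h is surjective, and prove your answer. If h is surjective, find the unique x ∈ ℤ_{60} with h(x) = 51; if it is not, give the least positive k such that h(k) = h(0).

Since gcd(38, 60) = 2, we have 38x ≡ 0 (mod 2) for all x, so h(x) ≡ 1 (mod 2).
But 0 ≢ 1 (mod 2), so 0 ∈ ℤ_{60} has no preimage. So h is not surjective.
Since h is not surjective, we find the least positive k with h(k) = h(0): this means 38k ≡ 0 (mod 60), i.e. 60 ∣ 38k. Since gcd(38, 60) = 2, dividing through by 2 this holds exactly when 30 ∣ 19k, and as gcd(19, 30) = 1, exactly when 30 ∣ k.
The smallest positive such k is 30.

30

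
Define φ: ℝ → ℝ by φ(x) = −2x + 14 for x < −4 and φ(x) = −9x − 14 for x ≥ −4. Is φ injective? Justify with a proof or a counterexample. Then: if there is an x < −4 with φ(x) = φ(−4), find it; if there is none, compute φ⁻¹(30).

-8

Both pieces are strictly decreasing (slopes −2 and −9), so each is injective on its own interval.
The left piece maps (−∞, −4) onto (22, ∞); the right piece maps [−4, ∞) onto (−∞, 22].
These images are disjoint, so no value is attained by both pieces. Hence φ is injective.
Because the two images are disjoint, no x < −4 has φ(x) = φ(−4), so we compute φ⁻¹(30): 30 lies in (22, ∞), so solve −2x + 14 = 30: x = (30 − 14)/(−2) = −8.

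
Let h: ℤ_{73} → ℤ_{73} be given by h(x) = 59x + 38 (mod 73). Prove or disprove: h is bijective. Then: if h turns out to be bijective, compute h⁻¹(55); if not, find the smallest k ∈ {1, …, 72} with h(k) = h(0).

4

If h(a) = h(b), then 59a ≡ 59b (mod 73). Because gcd(59, 73) = 1, we may cancel 59 to get a ≡ b (mod 73).
We now compute 59⁻¹ mod 73 explicitly. Euclid's algorithm: 73 = 1·59 + 14, 59 = 4·14 + 3, 14 = 4·3 + 2, 3 = 1·2 + 1; back-substituting gives 1 = 26·59 − 21·73, so 59⁻¹ ≡ 26 (mod 73).
Then y ↦ 26(y − 38) is a two-sided inverse to h, so every y ∈ ℤ_{73} has a preimage.
Therefore h is bijective.
Since h is bijective, we compute h⁻¹(55): solve 59x + 38 ≡ 55 (mod 73), i.e. 59x ≡ 17 (mod 73).
Multiplying by 59⁻¹ = 26 gives x ≡ 26·17 = 442 = 6·73 + 4 ≡ 4 (mod 73).
Check: h(4) = 59·4 + 38 = 274 = 3·73 + 55 ≡ 55 (mod 73).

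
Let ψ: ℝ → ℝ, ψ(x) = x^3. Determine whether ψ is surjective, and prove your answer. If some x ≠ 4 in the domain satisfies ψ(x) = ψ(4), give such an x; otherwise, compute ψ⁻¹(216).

For any y ∈ ℝ, x = y^{1/3} ∈ ℝ gives ψ(x) = y, so ψ is surjective.
Since x ↦ x^3 is strictly increasing on ℝ, it is injective there, so no x ≠ 4 in the domain has ψ(x) = ψ(4). We therefore compute ψ⁻¹(216) = 216^{1/3} = 6 (indeed 6^3 = 216).

6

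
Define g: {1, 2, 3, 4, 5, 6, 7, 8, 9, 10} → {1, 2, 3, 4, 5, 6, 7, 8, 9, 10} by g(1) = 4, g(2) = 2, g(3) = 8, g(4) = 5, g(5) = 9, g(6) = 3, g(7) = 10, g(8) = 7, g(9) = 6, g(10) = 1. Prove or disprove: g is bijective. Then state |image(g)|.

The values 4, 2, 8, 5, 9, 3, 10, 7, 6, 1 are a permutation of {1, 2, 3, 4, 5, 6, 7, 8, 9, 10}: each element appears exactly once.
So g is injective and surjective, hence bijective.
The image of g is {1, 2, 3, 4, 5, 6, 7, 8, 9, 10}, which has 10 elements.

10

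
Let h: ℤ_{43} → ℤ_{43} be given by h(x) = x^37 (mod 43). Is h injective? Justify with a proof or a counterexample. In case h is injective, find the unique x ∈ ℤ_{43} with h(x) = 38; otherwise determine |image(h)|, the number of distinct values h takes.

23

Since 43 is prime, the nonzero elements of ℤ_{43} form a cyclic group of order 42.
As gcd(37, 42) = 1, raising to the 37th power is a bijection on this group: if a^37 ≡ b^37 then (ab^{−1})^37 = 1, and the only element of order dividing gcd(37, 42) = 1 is 1, so a = b.
With h(0) = 0 this makes h injective on all of ℤ_{43}, hence bijective (finite equal-size domain and codomain). In particular h is injective.
Since h is injective, we find the preimage of 38. The inverse of x ↦ x^37 on (ℤ_{43})^× is x ↦ x^25, because 37·25 = 925 = 22·42 + 1 ≡ 1 (mod 42) and x^{42} = 1 for x ≠ 0 (Fermat). So h⁻¹(38) = 38^25 mod 43.
Repeated squaring mod 43: 38^1 ≡ 38, 38^2 ≡ 38² = 1444 ≡ 25, 38^4 ≡ 25² = 625 ≡ 23, 38^8 ≡ 23² = 529 ≡ 13, 38^16 ≡ 13² = 169 ≡ 40. Since 25 = 16 + 8 + 1, 38^25 ≡ 40·13·38: 40·13 = 520 ≡ 4, then 4·38 = 152 ≡ 23. So 38^25 ≡ 23 (mod 43).
Hence h⁻¹(38) = 23.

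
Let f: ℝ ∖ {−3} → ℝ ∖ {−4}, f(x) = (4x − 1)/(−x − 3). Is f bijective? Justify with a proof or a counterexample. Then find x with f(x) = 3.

Suppose f(s) = f(t). Cross-multiplying: (4s − 1)(−t − 3) = (4t − 1)(−s − 3).
Expanding both sides and cancelling the symmetric terms leaves −13·(s − t) = 0. Since −13 ≠ 0, s = t. Thus f is injective.
For any y ≠ −4, solving y(−x − 3) = 4x − 1 for x gives a well-defined x ≠ −3. So f is surjective.
Hence f is bijective.
Solving f(x) = 3: cross-multiplying gives 4x − 1 = 3(−x − 3), which rearranges to 7x = −8, so x = −8/7.

-8/7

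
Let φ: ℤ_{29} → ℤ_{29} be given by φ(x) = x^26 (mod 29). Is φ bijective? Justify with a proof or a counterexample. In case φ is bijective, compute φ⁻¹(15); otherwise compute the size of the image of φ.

φ(14): Repeated squaring mod 29: 14^1 ≡ 14, 14^2 ≡ 14² = 196 ≡ 22, 14^4 ≡ 22² = 484 ≡ 20, 14^8 ≡ 20² = 400 ≡ 23, 14^16 ≡ 23² = 529 ≡ 7. Since 26 = 16 + 8 + 2, 14^26 ≡ 7·23·22: 7·23 = 161 ≡ 16, then 16·22 = 352 ≡ 4. So 14^26 ≡ 4 (mod 29).
φ(15): Repeated squaring mod 29: 15^1 ≡ 15, 15^2 ≡ 15² = 225 ≡ 22, 15^4 ≡ 22² = 484 ≡ 20, 15^8 ≡ 20² = 400 ≡ 23, 15^16 ≡ 23² = 529 ≡ 7. Since 26 = 16 + 8 + 2, 15^26 ≡ 7·23·22: 7·23 = 161 ≡ 16, then 16·22 = 352 ≡ 4. So 15^26 ≡ 4 (mod 29).
So φ(14) = φ(15) = 4 while 14 ≠ 15, so φ is not injective, hence not bijective.
Since φ is not bijective, we determine |image(φ)|. Computing x^26 mod 29 for each x (by repeated squaring, reducing mod 29 at every step), the values φ(0), φ(1), …, φ(28) are: 0, 1, 22, 13, 20, 7, 25, 16, 5, 24, 9, 6, 28, 23, 4, 4, 23, 28, 6, 9, 24, 5, 16, 25, 7, 20, 13, 22, 1.
The distinct values are {0, 1, 4, 5, 6, 7, 9, 13, 16, 20, 22, 23, 24, 25, 28}; there are 15 of them.

15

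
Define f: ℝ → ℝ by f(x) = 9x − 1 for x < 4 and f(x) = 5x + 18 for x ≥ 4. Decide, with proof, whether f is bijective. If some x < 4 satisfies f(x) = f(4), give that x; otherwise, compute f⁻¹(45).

Both pieces are strictly increasing (slopes 9 and 5), so each is injective on its own interval.
The left piece maps (−∞, 4) onto (−∞, 35); the right piece maps [4, ∞) onto [38, ∞).
The images leave a gap (35 has no preimage), so f is not surjective, hence not bijective.
Because the two images are disjoint, no x < 4 has f(x) = f(4), so we compute f⁻¹(45): 45 lies in [38, ∞), so solve 5x + 18 = 45: x = (45 − 18)/5 = 27/5.

27/5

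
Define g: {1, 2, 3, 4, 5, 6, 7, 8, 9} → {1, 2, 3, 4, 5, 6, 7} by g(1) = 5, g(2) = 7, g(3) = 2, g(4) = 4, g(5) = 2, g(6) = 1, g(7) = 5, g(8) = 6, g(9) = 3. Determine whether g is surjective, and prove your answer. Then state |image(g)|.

7

Every element of the codomain has a preimage: 1 = g(6), 2 = g(3), 3 = g(9), 4 = g(4), 5 = g(1), 6 = g(8), 7 = g(2).
So g is surjective.
The image of g is {1, 2, 3, 4, 5, 6, 7}, which has 7 elements.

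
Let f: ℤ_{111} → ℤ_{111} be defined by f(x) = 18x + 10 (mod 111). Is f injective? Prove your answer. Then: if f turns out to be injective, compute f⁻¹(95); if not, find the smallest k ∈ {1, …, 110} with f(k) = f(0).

37

Recall that f is injective when f(a) = f(b) forces a = b.
We have gcd(18, 111) = 3 > 1. Taking a = 0 and b = 37: f(0) = 10 and f(37) = 18·37 + 10 = 676 ≡ 10 (mod 111).
So f(0) = f(37) while 0 ≠ 37, thus f is not injective.
Since f is not injective, we find the least positive k with f(k) = f(0): this means 18k ≡ 0 (mod 111), i.e. 111 ∣ 18k. Since gcd(18, 111) = 3, dividing through by 3 this holds exactly when 37 ∣ 6k, and as gcd(6, 37) = 1, exactly when 37 ∣ k.
The smallest positive such k is 37.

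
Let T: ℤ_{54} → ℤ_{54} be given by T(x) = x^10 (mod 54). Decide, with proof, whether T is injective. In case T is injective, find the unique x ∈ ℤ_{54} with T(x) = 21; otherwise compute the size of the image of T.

T(0) = 0^10 = 0.
T(6): Repeated squaring mod 54: 6^1 ≡ 6, 6^2 ≡ 6² = 36, 6^4 ≡ 36² = 1296 ≡ 0, 6^8 ≡ 0² = 0. Since 10 = 8 + 2, 6^10 ≡ 0·36: 0·36 = 0. So 6^10 ≡ 0 (mod 54).
So T(0) = T(6) = 0 while 0 ≠ 6, hence T is not injective.
Since T is not injective, we determine |image(T)|. Computing x^10 mod 54 for each x (by repeated squaring, reducing mod 54 at every step), the values T(0), T(1), …, T(53) are: 0, 1, 52, 27, 4, 49, 0, 7, 46, 27, 10, 43, 0, 13, 40, 27, 16, 37, 0, 19, 34, 27, 22, 31, 0, 25, 28, 27, 28, 25, 0, 31, 22, 27, 34, 19, 0, 37, 16, 27, 40, 13, 0, 43, 10, 27, 46, 7, 0, 49, 4, 27, 52, 1.
The distinct values are {0, 1, 4, 7, 10, 13, 16, 19, 22, 25, 27, 28, 31, 34, 37, 40, 43, 46, 49, 52}; there are 20 of them.

20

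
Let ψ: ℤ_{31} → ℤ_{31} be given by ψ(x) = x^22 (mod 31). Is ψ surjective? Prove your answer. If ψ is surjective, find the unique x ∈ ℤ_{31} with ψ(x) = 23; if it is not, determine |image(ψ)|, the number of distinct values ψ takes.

16

ψ(15): Repeated squaring mod 31: 15^1 ≡ 15, 15^2 ≡ 15² = 225 ≡ 8, 15^4 ≡ 8² = 64 ≡ 2, 15^8 ≡ 2² = 4, 15^16 ≡ 4² = 16. Since 22 = 16 + 4 + 2, 15^22 ≡ 16·2·8: 16·2 = 32 ≡ 1, then 1·8 = 8. So 15^22 ≡ 8 (mod 31).
ψ(16): Repeated squaring mod 31: 16^1 ≡ 16, 16^2 ≡ 16² = 256 ≡ 8, 16^4 ≡ 8² = 64 ≡ 2, 16^8 ≡ 2² = 4, 16^16 ≡ 4² = 16. Since 22 = 16 + 4 + 2, 16^22 ≡ 16·2·8: 16·2 = 32 ≡ 1, then 1·8 = 8. So 16^22 ≡ 8 (mod 31).
So ψ(15) = ψ(16) = 8 while 15 ≠ 16, thus ψ is not injective.
A non-injective map from the 31-element set ℤ_{31} to itself takes at most 30 distinct values, so it cannot be surjective. Thus ψ is not surjective.
Since ψ is not surjective, we determine |image(ψ)|. Computing x^22 mod 31 for each x (by repeated squaring, reducing mod 31 at every step), the values ψ(0), ψ(1), …, ψ(30) are: 0, 1, 4, 14, 16, 5, 25, 28, 2, 10, 20, 18, 7, 9, 19, 8, 8, 19, 9, 7, 18, 20, 10, 2, 28, 25, 5, 16, 14, 4, 1.
The distinct values are {0, 1, 2, 4, 5, 7, 8, 9, 10, 14, 16, 18, 19, 20, 25, 28}; there are 16 of them.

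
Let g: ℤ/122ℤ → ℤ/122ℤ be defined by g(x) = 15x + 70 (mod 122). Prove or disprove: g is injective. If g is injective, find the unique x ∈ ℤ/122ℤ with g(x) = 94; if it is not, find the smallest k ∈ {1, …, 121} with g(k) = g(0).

Recall: g is injective when g(a) = g(b) forces a = b.
Suppose g(a) = g(b) in ℤ/122ℤ. Then 15a + 70 ≡ 15b + 70 (mod 122), thus 15(a − b) ≡ 0 (mod 122).
Since gcd(15, 122) = 1, 15 is invertible modulo 122, hence a − b ≡ 0 (mod 122), i.e. a = b.
Hence g is injective.
We now compute 15⁻¹ mod 122 explicitly. Euclid's algorithm: 122 = 8·15 + 2, 15 = 7·2 + 1; back-substituting gives 1 = 57·15 − 7·122, so 15⁻¹ ≡ 57 (mod 122).
Since g is injective, we find g⁻¹(94): we need 15x ≡ 94 − 70 ≡ 24 (mod 122). Using 15⁻¹ = 57: x ≡ 57·24 = 1368 = 11·122 + 26, so x = 26.
Check: g(26) = 15·26 + 70 = 460 = 3·122 + 94 ≡ 94 (mod 122).

26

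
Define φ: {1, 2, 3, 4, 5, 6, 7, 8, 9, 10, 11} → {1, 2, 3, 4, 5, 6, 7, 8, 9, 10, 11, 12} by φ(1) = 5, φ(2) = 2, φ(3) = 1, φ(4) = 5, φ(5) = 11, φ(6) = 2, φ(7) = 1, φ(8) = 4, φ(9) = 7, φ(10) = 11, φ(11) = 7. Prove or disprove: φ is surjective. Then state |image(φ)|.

No element maps to 3, so φ is not surjective.
The image of φ is {1, 2, 4, 5, 7, 11}, which has 6 elements.

6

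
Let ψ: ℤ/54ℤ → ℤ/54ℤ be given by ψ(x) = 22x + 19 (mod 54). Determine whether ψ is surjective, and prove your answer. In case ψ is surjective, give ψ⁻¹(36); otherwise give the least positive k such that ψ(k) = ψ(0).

27

By definition, ψ is surjective if every y in the codomain equals ψ(x) for some x in the domain.
Since gcd(22, 54) = 2, we have 22x ≡ 0 (mod 2) for all x, so ψ(x) ≡ 1 (mod 2).
But 0 ≢ 1 (mod 2), so 0 ∈ ℤ/54ℤ has no preimage. Thus ψ is not surjective.
Since ψ is not surjective, we find the least positive k with ψ(k) = ψ(0): this means 22k ≡ 0 (mod 54), i.e. 54 ∣ 22k. Since gcd(22, 54) = 2, dividing through by 2 this holds exactly when 27 ∣ 11k, and as gcd(11, 27) = 1, exactly when 27 ∣ k.
The smallest positive such k is 27.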